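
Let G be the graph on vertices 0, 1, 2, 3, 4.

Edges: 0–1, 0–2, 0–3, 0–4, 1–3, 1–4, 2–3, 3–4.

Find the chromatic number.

0, 1, 3, 4 are mutually adjacent (a clique of size 4), so at least 4 colors are needed.
A valid assignment using 4 colors: 0=red, 1=yellow, 2=green, 3=blue, 4=green. No two adjacent vertices share a color.

4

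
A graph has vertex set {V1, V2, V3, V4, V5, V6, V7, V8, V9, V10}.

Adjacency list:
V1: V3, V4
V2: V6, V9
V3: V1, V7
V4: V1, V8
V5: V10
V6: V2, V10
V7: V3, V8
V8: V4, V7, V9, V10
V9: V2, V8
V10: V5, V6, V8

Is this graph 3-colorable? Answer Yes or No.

The chromatic number is 3. The cycle V8-V9-V2-V6-V10-V8 has odd length 5, so it cannot be 2-colored; at least 3 colors are needed.
A valid assignment using 3 colors: V1=1, V2=1, V3=3, V4=2, V5=1, V6=3, V7=2, V8=1, V9=2, V10=2.
That is already a proper 3-coloring.

Yes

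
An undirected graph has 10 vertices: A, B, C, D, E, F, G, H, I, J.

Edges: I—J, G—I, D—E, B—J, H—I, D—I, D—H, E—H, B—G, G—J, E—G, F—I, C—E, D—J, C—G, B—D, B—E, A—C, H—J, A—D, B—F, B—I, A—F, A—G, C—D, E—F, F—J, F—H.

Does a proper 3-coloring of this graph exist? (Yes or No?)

B, G, I, J are mutually adjacent (a clique of size 4), so at least 4 colors are needed.
So 3 colors are not enough.

No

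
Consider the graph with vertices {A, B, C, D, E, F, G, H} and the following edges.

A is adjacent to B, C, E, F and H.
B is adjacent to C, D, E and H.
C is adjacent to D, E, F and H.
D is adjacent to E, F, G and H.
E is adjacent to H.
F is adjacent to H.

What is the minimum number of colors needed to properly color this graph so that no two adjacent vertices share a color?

5

B, C, D, E, H are mutually adjacent (a clique of size 5), so at least 5 colors are needed.
5 colors suffice: A=red, B=yellow, C=green, D=red, E=purple, F=yellow, G=blue, H=blue. No two adjacent vertices share a color.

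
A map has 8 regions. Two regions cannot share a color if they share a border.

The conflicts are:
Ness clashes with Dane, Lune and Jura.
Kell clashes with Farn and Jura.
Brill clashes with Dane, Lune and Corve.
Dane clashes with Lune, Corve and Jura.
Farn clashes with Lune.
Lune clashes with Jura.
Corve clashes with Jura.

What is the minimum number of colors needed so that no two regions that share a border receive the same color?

Ness, Dane, Lune, Jura pairwise conflict, so at least 4 colors are needed.
4 colors suffice: Ness=4, Kell=1, Brill=3, Dane=2, Farn=2, Lune=1, Corve=1, Jura=3. No two conflicting regions share a color.

4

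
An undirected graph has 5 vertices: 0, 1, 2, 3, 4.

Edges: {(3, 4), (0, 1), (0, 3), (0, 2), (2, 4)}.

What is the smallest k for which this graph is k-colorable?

2

3 and 4 are adjacent, so at least 2 colors are needed.
One proper 2-coloring: 0=red, 1=blue, 2=blue, 3=blue, 4=red. Each edge has distinct colors on its endpoints.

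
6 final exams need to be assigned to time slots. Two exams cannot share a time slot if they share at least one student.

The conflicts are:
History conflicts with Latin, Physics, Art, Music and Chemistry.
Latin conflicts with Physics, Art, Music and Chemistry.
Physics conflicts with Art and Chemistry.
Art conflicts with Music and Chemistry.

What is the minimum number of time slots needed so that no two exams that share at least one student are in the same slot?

5

History, Latin, Physics, Art, Chemistry are mutually in conflict, so at least 5 time slots are needed.
5 time slots suffice: History=1, Latin=2, Physics=5, Art=3, Music=4, Chemistry=4. No two conflicting exams share a time slot.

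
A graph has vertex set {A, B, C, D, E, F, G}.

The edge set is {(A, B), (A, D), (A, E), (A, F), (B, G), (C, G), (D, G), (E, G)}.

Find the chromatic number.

D and G are adjacent, so at least 2 colors are needed.
2 colors suffice: A=1, B=2, C=2, D=2, E=2, F=2, G=1. Every edge joins two different colors.

2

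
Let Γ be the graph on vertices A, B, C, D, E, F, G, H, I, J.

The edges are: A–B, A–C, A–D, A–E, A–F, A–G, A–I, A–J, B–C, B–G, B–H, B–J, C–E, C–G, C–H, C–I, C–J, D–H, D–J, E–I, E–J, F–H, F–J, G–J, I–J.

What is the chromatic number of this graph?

5

A, B, C, G, J form a clique, so at least 5 colors are needed.
5 colors suffice: color 1 → {A, H}; color 2 → {J}; color 3 → {C, D, F}; color 4 → {B, E}; color 5 → {G, I}. Each edge has distinct colors on its endpoints.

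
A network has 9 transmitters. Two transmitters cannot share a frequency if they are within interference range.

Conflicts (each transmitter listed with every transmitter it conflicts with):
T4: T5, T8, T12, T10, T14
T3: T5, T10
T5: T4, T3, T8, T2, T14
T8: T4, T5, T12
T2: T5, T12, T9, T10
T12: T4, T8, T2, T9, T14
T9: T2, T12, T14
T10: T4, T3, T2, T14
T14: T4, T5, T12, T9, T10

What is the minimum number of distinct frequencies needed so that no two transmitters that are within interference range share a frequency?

3

T4, T10, T14 pairwise conflict, so at least 3 frequencies are needed.
3 frequencies suffice: frequency 1 → {T5, T12, T10}; frequency 2 → {T3, T8, T2, T14}; frequency 3 → {T4, T9}. Each listed conflict is separated.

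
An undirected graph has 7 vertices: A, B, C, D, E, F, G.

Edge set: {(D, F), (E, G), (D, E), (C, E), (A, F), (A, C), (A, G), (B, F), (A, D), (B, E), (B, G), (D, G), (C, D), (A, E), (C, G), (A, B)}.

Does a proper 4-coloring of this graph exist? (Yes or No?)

No

A, C, D, E, G are mutually adjacent (a clique of size 5), so at least 5 colors are needed.
So 4 colors are not enough.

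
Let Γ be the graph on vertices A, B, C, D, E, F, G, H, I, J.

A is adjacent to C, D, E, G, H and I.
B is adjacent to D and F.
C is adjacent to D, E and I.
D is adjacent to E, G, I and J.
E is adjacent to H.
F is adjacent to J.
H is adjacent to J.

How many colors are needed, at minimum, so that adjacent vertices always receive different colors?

4

A, C, D, I are pairwise adjacent (a clique of size 4), so at least 4 colors are needed.
4 colors suffice: A=2, B=2, C=4, D=1, E=3, F=1, G=3, H=1, I=3, J=2. Every edge joins two different colors.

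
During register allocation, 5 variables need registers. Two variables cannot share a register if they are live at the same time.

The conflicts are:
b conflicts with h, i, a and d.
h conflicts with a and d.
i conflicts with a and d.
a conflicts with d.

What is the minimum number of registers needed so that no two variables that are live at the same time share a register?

4

b, i, a, d are mutually in conflict, so at least 4 registers are needed.
4 registers suffice: register 1 → {b}; register 2 → {a}; register 3 → {d}; register 4 → {h, i}. Each listed conflict is separated.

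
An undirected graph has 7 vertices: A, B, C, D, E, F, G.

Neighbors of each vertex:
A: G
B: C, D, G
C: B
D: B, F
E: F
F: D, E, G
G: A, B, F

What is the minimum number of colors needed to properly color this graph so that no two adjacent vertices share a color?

B and G are adjacent, so at least 2 colors are needed.
One proper 2-coloring: A=2, B=2, C=1, D=1, E=1, F=2, G=1. Every edge joins two different colors.

2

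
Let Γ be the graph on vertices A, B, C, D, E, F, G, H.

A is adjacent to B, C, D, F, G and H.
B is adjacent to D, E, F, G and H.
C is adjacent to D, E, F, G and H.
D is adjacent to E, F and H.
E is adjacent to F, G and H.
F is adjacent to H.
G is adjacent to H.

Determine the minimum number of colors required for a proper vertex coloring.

5

B, D, E, F, H form a clique, so at least 5 colors are needed.
5 colors suffice: color 1 → {H}; color 2 → {D, G}; color 3 → {A, E}; color 4 → {B, C}; color 5 → {F}. Every edge joins two different colors.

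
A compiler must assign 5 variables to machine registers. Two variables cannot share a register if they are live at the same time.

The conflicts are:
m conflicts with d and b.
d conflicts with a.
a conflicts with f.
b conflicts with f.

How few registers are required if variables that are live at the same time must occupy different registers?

The cycle m-b-f-a-d-m has odd length 5, so it cannot be 2-colored; at least 3 registers are needed.
3 registers suffice: m=1, d=3, a=2, b=2, f=1. Every pair that conflicts lands in different registers.

3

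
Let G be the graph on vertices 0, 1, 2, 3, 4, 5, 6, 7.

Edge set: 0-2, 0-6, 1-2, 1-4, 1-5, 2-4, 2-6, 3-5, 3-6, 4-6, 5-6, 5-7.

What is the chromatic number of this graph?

3

1, 2, 4 are pairwise adjacent, so at least 3 colors are needed.
One proper 3-coloring: 0=c, 1=a, 2=b, 3=c, 4=c, 5=b, 6=a, 7=a. Every edge joins two different colors.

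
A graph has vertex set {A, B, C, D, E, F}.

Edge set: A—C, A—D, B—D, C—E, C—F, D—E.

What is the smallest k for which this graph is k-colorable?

2

A and C are adjacent, so at least 2 colors are needed.
2 colors suffice: color 1 → {C, D}; color 2 → {A, B, E, F}. Every edge joins two different colors.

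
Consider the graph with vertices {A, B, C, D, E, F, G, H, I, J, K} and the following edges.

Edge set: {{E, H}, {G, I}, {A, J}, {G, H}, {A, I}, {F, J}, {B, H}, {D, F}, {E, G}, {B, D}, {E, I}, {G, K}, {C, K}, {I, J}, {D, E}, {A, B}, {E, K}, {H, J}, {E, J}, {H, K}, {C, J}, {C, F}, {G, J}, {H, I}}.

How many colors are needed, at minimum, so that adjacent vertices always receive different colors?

E, G, H, I, J are mutually adjacent (a clique of size 5), so at least 5 colors are needed.
A valid assignment using 5 colors: A=2, B=1, C=3, D=3, E=2, F=2, G=4, H=3, I=5, J=1, K=1. Each edge has distinct colors on its endpoints.

5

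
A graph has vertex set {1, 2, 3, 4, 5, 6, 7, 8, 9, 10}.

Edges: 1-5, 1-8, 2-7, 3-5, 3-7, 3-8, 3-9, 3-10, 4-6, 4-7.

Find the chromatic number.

3 and 10 are adjacent, so at least 2 colors are needed.
2 colors suffice: color red → {1, 2, 3, 4}; color blue → {5, 6, 7, 8, 9, 10}. No two adjacent vertices share a color.

2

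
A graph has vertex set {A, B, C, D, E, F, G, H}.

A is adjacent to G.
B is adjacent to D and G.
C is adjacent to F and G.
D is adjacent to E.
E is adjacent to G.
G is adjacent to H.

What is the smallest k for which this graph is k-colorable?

2

C and F are adjacent, so at least 2 colors are needed.
2 colors suffice: color 1 → {D, F, G}; color 2 → {A, B, C, E, H}. No two adjacent vertices share a color.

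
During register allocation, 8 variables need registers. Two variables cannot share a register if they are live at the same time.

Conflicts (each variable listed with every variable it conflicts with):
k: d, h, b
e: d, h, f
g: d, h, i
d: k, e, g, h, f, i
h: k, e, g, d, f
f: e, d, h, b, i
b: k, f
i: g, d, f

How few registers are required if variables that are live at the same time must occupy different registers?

e, d, h, f are mutually in conflict, so at least 4 registers are needed.
A valid assignment using 4 registers: k=2, e=4, g=2, d=1, h=3, f=2, b=1, i=3. No two conflicting variables share a register.

4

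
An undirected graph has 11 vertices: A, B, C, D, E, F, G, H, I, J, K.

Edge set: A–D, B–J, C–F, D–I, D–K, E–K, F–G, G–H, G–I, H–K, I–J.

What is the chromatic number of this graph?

The cycle I-D-K-H-G-I has odd length 5, so it cannot be 2-colored; at least 3 colors are needed.
A valid assignment using 3 colors: A=2, B=2, C=1, D=1, E=1, F=2, G=1, H=3, I=2, J=1, K=2. Each edge has distinct colors on its endpoints.

3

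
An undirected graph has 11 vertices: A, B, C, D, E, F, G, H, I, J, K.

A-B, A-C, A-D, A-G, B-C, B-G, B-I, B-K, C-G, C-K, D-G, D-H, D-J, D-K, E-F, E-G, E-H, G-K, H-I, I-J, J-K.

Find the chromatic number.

4

B, C, G, K form a clique, so at least 4 colors are needed.
4 colors suffice: color 1 → {F, G, H, J}; color 2 → {A, E, I, K}; color 3 → {B, D}; color 4 → {C}. No two adjacent vertices share a color.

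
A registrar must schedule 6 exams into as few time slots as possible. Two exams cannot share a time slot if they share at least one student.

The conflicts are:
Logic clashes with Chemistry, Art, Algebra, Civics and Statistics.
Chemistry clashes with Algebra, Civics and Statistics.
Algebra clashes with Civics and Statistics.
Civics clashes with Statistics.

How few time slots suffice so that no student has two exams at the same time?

5

Logic, Chemistry, Algebra, Civics, Statistics all conflict with each other, so at least 5 time slots are needed.
5 time slots suffice: time slot 1 → {Logic}; time slot 2 → {Art, Statistics}; time slot 3 → {Algebra}; time slot 4 → {Civics}; time slot 5 → {Chemistry}. Each listed conflict is separated.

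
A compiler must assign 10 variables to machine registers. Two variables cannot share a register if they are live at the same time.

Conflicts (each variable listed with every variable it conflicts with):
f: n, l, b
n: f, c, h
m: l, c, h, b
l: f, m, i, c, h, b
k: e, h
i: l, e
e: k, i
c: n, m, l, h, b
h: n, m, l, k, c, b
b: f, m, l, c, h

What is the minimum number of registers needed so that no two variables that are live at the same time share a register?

5

m, l, c, h, b all conflict with each other, so at least 5 registers are needed.
5 registers suffice: register 1 → {n, l, k}; register 2 → {f, e, h}; register 3 → {i, b}; register 4 → {c}; register 5 → {m}. No two conflicting variables share a register.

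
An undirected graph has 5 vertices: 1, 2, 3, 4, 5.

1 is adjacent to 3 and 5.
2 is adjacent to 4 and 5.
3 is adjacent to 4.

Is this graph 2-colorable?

No

The cycle 2-5-1-3-4-2 has odd length 5, so it cannot be 2-colored; at least 3 colors are needed.
So 2 colors are not enough.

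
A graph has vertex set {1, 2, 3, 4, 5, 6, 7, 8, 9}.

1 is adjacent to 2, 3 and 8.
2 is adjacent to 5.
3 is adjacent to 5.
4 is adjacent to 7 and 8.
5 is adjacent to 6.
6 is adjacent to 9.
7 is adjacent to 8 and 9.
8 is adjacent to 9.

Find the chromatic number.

7, 8, 9 are mutually adjacent, so at least 3 colors are needed.
3 colors suffice: color a → {5, 8}; color b → {1, 4, 9}; color c → {2, 3, 6, 7}. Every edge joins two different colors.

3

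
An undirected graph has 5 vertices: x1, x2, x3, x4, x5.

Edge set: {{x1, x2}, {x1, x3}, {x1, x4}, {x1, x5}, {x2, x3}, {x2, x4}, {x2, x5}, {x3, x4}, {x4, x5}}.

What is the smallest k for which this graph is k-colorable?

x1, x2, x3, x4 form a clique, so at least 4 colors are needed.
One proper 4-coloring: x1=G, x2=B, x3=Y, x4=R, x5=Y. No two adjacent vertices share a color.

4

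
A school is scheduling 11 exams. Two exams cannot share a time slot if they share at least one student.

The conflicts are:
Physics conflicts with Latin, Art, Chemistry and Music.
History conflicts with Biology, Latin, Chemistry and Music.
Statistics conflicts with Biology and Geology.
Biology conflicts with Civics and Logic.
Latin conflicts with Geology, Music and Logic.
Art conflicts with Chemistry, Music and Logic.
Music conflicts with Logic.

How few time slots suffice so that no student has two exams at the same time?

3

Latin, Music, Logic pairwise conflict, so at least 3 time slots are needed.
3 time slots suffice: time slot 1 → {Biology, Latin, Art}; time slot 2 → {Geology, Civics, Chemistry, Music}; time slot 3 → {Physics, History, Statistics, Logic}. No two conflicting exams share a time slot.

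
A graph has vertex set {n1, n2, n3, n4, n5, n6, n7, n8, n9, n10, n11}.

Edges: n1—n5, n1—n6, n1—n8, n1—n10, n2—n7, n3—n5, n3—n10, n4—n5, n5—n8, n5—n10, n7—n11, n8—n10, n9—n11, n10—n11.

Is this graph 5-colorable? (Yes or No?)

Yes

The chromatic number is 4. n1, n5, n8, n10 are pairwise adjacent (a clique of size 4), so at least 4 colors are needed.
A valid assignment using 4 colors: n1=3, n2=2, n3=3, n4=1, n5=2, n6=1, n7=1, n8=4, n9=1, n10=1, n11=2.
Since 5 ≥ 4, a proper 5-coloring certainly exists.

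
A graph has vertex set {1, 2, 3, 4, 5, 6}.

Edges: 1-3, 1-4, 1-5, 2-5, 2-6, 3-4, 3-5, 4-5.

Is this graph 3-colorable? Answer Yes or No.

No

1, 3, 4, 5 form a clique, so at least 4 colors are needed.
So 3 colors are not enough.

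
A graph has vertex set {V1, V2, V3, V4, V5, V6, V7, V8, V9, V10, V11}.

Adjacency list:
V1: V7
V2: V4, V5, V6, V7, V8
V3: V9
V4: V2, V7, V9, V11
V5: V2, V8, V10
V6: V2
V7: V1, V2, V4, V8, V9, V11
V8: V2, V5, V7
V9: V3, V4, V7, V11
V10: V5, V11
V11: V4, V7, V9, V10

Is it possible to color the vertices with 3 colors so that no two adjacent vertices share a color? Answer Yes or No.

No

V4, V7, V9, V11 are pairwise adjacent (a clique of size 4), so at least 4 colors are needed.
So 3 colors are not enough.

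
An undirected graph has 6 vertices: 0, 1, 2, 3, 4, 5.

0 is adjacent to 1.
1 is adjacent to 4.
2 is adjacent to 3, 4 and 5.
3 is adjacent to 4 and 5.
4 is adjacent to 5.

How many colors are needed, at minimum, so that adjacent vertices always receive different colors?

4

2, 3, 4, 5 are pairwise adjacent (a clique of size 4), so at least 4 colors are needed.
A valid assignment using 4 colors: 0=red, 1=blue, 2=green, 3=yellow, 4=red, 5=blue. Every edge joins two different colors.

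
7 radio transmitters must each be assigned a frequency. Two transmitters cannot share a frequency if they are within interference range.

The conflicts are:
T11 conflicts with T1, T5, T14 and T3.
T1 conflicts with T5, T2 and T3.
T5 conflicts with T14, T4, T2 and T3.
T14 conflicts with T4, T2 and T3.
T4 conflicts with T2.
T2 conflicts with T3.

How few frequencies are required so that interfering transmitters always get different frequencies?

T5, T14, T4, T2 are mutually in conflict, so at least 4 frequencies are needed.
4 frequencies suffice: T11=4, T1=3, T5=1, T14=3, T4=2, T2=4, T3=2. No two conflicting transmitters share a frequency.

4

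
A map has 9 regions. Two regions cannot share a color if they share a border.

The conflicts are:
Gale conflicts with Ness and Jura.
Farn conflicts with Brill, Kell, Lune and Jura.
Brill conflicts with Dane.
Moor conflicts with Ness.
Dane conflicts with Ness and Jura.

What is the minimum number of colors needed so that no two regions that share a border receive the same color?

2

Farn and Jura conflict, so at least 2 colors are needed.
2 colors suffice: color 1 → {Gale, Farn, Moor, Dane}; color 2 → {Brill, Kell, Lune, Ness, Jura}. Each listed conflict is separated.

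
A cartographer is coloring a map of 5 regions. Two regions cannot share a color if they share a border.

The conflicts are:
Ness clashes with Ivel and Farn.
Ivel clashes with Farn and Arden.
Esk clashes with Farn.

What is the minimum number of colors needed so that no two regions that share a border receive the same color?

3

Ness, Ivel, Farn are mutually in conflict, so at least 3 colors are needed.
3 colors suffice: Ness=3, Ivel=1, Esk=1, Farn=2, Arden=2. No two conflicting regions share a color.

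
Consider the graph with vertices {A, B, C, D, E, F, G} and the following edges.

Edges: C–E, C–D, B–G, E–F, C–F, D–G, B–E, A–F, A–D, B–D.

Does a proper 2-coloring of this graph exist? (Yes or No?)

No

B, D, G are mutually adjacent, so at least 3 colors are needed.
So 2 colors are not enough.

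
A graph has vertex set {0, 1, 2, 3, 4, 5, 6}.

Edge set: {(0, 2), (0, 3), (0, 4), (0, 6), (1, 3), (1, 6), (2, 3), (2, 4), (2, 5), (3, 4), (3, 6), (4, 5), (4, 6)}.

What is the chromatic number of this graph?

4

0, 2, 3, 4 are pairwise adjacent (a clique of size 4), so at least 4 colors are needed.
4 colors suffice: 0=d, 1=b, 2=c, 3=a, 4=b, 5=a, 6=c. No two adjacent vertices share a color.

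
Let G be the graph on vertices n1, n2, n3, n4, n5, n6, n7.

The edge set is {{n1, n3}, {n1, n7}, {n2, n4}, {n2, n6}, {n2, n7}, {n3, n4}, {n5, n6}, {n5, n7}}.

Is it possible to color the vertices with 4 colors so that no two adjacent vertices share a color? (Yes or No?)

The chromatic number is 3. The cycle n2-n4-n3-n1-n7-n2 has odd length 5, so it cannot be 2-colored; at least 3 colors are needed.
A valid assignment using 3 colors: n1=blue, n2=blue, n3=red, n4=green, n5=blue, n6=red, n7=red.
Since 4 ≥ 3, a proper 4-coloring certainly exists.

Yes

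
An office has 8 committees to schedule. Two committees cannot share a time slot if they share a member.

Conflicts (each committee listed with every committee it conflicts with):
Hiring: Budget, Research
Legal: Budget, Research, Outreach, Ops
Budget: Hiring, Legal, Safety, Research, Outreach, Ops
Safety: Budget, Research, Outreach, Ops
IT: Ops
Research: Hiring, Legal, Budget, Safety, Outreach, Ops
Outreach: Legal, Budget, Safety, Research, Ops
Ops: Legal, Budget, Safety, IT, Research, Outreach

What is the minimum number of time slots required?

5

Legal, Budget, Research, Outreach, Ops are mutually in conflict, so at least 5 time slots are needed.
5 time slots suffice: time slot 1 → {Hiring, Ops}; time slot 2 → {IT, Research}; time slot 3 → {Budget}; time slot 4 → {Outreach}; time slot 5 → {Legal, Safety}. No two conflicting committees share a time slot.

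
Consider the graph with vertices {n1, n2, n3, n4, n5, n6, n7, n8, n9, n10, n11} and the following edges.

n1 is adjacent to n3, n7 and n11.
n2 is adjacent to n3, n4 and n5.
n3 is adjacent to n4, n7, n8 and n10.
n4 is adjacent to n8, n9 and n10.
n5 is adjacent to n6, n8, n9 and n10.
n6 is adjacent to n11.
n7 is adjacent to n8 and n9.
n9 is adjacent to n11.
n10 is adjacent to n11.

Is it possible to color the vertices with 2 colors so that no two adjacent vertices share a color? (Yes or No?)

n1, n3, n7 are mutually adjacent, so at least 3 colors are needed.
So 2 colors are not enough.

No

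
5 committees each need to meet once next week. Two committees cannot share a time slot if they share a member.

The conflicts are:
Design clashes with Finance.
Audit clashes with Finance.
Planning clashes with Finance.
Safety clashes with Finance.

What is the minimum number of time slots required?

2

Planning and Finance conflict, so at least 2 time slots are needed.
A valid assignment using 2 time slots: Design=2, Audit=2, Planning=2, Safety=2, Finance=1. Each listed conflict is separated.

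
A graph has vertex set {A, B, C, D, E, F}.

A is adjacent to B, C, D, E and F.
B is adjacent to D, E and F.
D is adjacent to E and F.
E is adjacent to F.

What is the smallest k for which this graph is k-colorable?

5

A, B, D, E, F are mutually adjacent (a clique of size 5), so at least 5 colors are needed.
5 colors suffice: color 1 → {A}; color 2 → {C, D}; color 3 → {E}; color 4 → {F}; color 5 → {B}. Each edge has distinct colors on its endpoints.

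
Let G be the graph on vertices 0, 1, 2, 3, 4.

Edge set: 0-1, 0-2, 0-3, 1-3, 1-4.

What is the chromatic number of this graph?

3

0, 1, 3 are pairwise adjacent, so at least 3 colors are needed.
One proper 3-coloring: 0=b, 1=a, 2=a, 3=c, 4=b. No two adjacent vertices share a color.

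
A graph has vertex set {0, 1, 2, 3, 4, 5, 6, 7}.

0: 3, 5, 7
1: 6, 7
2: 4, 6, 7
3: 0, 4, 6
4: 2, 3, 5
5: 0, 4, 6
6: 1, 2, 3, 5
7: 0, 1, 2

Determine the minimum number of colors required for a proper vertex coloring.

The cycle 3-4-2-7-0-3 has odd length 5, so it cannot be 2-colored; at least 3 colors are needed.
3 colors suffice: color red → {0, 4, 6}; color blue → {1, 2, 3, 5}; color green → {7}. No two adjacent vertices share a color.

3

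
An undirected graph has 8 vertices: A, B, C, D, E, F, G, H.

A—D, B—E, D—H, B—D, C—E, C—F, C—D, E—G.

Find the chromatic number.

2

C and F are adjacent, so at least 2 colors are needed.
2 colors suffice: color 1 → {D, E, F}; color 2 → {A, B, C, G, H}. Every edge joins two different colors.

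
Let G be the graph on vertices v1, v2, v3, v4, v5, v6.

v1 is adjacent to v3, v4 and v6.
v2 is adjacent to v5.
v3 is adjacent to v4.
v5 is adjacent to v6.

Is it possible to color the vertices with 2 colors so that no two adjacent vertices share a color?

v1, v3, v4 are mutually adjacent, so at least 3 colors are needed.
So 2 colors are not enough.

No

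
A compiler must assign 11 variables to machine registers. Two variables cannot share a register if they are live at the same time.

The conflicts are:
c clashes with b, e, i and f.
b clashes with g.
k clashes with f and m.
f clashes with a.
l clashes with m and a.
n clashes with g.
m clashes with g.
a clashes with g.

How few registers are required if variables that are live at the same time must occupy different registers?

The cycle k-f-a-g-m-k has odd length 5, so it cannot be 2-colored; at least 3 registers are needed.
Using 3 registers: c=1, b=2, e=2, i=2, k=1, f=3, l=1, n=2, m=2, a=2, g=1. No two conflicting variables share a register.

3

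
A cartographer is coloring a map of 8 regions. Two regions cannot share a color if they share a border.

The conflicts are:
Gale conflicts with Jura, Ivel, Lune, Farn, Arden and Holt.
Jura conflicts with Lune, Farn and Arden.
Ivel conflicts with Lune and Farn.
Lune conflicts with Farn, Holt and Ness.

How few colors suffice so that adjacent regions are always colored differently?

4

Gale, Jura, Lune, Farn are mutually in conflict, so at least 4 colors are needed.
4 colors suffice: color 1 → {Gale, Ness}; color 2 → {Lune, Arden}; color 3 → {Farn, Holt}; color 4 → {Jura, Ivel}. No two conflicting regions share a color.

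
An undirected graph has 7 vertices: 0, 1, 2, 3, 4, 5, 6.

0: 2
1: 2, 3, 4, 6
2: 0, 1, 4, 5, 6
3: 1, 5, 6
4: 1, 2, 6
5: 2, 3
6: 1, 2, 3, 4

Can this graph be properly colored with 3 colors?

No

1, 2, 4, 6 are pairwise adjacent (a clique of size 4), so at least 4 colors are needed.
So 3 colors are not enough.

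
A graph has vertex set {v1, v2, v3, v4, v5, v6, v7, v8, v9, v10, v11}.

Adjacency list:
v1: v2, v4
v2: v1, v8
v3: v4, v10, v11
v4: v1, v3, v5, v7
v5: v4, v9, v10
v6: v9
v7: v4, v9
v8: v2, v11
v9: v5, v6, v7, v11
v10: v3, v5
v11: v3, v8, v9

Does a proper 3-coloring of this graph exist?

Yes

The chromatic number is 3. The cycle v7-v9-v11-v3-v4-v7 has odd length 5, so it cannot be 2-colored; at least 3 colors are needed.
A valid assignment using 3 colors: v1=B, v2=G, v3=G, v4=R, v5=B, v6=B, v7=B, v8=R, v9=R, v10=R, v11=B.
That is already a proper 3-coloring.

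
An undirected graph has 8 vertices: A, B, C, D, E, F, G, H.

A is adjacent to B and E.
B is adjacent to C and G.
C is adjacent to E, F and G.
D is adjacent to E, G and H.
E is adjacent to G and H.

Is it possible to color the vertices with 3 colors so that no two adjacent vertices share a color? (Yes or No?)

The chromatic number is 3. B, C, G form a triangle, so at least 3 colors are needed.
3 colors suffice: color 1 → {B, E, F}; color 2 → {A, G, H}; color 3 → {C, D}.
That is already a proper 3-coloring.

Yes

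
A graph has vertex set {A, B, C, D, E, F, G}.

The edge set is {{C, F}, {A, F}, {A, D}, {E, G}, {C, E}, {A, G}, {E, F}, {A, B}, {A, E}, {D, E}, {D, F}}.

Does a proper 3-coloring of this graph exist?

A, D, E, F are pairwise adjacent (a clique of size 4), so at least 4 colors are needed.
So 3 colors are not enough.

No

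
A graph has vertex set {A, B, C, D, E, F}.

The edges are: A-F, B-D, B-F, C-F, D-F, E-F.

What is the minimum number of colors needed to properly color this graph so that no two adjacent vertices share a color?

3

B, D, F are pairwise adjacent, so at least 3 colors are needed.
3 colors suffice: color red → {F}; color blue → {A, B, C, E}; color green → {D}. Each edge has distinct colors on its endpoints.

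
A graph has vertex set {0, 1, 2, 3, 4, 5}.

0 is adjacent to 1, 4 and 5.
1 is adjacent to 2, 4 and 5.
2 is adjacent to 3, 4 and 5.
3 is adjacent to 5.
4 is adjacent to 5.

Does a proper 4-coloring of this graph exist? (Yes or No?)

Yes

The chromatic number is 4. 0, 1, 4, 5 are mutually adjacent (a clique of size 4), so at least 4 colors are needed.
One proper 4-coloring: 0=b, 1=d, 2=b, 3=c, 4=c, 5=a.
That is already a proper 4-coloring.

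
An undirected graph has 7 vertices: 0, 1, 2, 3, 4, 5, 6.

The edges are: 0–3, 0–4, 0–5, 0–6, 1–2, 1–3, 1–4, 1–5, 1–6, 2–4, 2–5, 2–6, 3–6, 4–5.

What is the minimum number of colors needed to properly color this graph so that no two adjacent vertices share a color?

4

1, 2, 4, 5 are mutually adjacent (a clique of size 4), so at least 4 colors are needed.
4 colors suffice: 0=a, 1=a, 2=c, 3=c, 4=b, 5=d, 6=b. Each edge has distinct colors on its endpoints.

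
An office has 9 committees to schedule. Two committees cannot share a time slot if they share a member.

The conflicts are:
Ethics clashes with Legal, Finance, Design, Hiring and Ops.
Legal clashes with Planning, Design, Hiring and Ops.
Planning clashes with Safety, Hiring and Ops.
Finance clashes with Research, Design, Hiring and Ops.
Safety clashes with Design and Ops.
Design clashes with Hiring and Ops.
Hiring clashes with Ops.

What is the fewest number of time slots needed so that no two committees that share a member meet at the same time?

Ethics, Finance, Design, Hiring, Ops all conflict with each other, so at least 5 time slots are needed.
Using 5 time slots: Ethics=4, Legal=5, Planning=3, Finance=5, Safety=2, Research=1, Design=3, Hiring=2, Ops=1. No two conflicting committees share a time slot.

5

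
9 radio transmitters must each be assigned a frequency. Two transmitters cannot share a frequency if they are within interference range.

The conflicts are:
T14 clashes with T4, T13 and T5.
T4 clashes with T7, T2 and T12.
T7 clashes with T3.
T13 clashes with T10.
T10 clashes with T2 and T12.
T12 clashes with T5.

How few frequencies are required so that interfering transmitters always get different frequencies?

3

The cycle T4-T12-T10-T13-T14-T4 has odd length 5, so it cannot be 2-colored; at least 3 frequencies are needed.
3 frequencies suffice: T14=2, T4=1, T7=2, T13=3, T3=1, T10=1, T2=2, T12=2, T5=1. No two conflicting transmitters share a frequency.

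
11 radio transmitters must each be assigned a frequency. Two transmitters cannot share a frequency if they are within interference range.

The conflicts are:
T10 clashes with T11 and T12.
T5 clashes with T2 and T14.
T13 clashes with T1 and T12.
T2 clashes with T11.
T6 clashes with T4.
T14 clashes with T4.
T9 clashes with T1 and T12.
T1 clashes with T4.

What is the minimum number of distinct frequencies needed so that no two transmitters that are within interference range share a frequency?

The cycle T9-T1-T4-T14-T5-T2-T11-T10-T12-T9 has odd length 9, so it cannot be 2-colored; at least 3 frequencies are needed.
3 frequencies suffice: frequency 1 → {T5, T6, T11, T1, T12}; frequency 2 → {T10, T13, T2, T9, T4}; frequency 3 → {T14}. No two conflicting transmitters share a frequency.

3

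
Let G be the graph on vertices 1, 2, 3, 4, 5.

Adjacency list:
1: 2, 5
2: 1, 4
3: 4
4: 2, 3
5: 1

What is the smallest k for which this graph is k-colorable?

2

3 and 4 are adjacent, so at least 2 colors are needed.
2 colors suffice: 1=a, 2=b, 3=b, 4=a, 5=b. Each edge has distinct colors on its endpoints.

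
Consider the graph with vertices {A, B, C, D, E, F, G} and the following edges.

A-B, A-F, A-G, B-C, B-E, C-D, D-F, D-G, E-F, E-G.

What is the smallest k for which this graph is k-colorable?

The cycle A-B-C-D-G-A has odd length 5, so it cannot be 2-colored; at least 3 colors are needed.
One proper 3-coloring: A=2, B=1, C=3, D=2, E=2, F=1, G=1. No two adjacent vertices share a color.

3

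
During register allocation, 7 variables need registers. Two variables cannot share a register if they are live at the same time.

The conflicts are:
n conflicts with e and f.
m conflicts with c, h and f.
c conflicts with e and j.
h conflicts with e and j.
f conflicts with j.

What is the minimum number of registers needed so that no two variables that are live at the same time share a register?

The cycle j-f-n-e-c-j has odd length 5, so it cannot be 2-colored; at least 3 registers are needed.
A valid assignment using 3 registers: n=3, m=2, c=1, h=1, e=2, f=1, j=2. Each listed conflict is separated.

3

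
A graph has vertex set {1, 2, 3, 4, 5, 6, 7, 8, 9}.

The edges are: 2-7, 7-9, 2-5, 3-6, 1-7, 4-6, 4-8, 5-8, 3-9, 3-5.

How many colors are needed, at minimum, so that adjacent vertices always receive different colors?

3

The cycle 4-8-5-3-6-4 has odd length 5, so it cannot be 2-colored; at least 3 colors are needed.
3 colors suffice: color red → {4, 5, 7}; color blue → {1, 2, 3, 8}; color green → {6, 9}. Every edge joins two different colors.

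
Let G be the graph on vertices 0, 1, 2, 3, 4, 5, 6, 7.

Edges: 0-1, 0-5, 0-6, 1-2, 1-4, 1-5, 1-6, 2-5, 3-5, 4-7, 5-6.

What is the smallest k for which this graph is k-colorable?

0, 1, 5, 6 are pairwise adjacent (a clique of size 4), so at least 4 colors are needed.
4 colors suffice: color red → {1, 3, 7}; color blue → {4, 5}; color green → {0, 2}; color yellow → {6}. Each edge has distinct colors on its endpoints.

4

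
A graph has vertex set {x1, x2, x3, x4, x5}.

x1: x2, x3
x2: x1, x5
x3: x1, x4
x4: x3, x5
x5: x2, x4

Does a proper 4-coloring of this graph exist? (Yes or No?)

The chromatic number is 3. The cycle x1-x3-x4-x5-x2-x1 has odd length 5, so it cannot be 2-colored; at least 3 colors are needed.
3 colors suffice: x1=green, x2=red, x3=blue, x4=red, x5=blue.
Since 4 ≥ 3, a proper 4-coloring certainly exists.

Yes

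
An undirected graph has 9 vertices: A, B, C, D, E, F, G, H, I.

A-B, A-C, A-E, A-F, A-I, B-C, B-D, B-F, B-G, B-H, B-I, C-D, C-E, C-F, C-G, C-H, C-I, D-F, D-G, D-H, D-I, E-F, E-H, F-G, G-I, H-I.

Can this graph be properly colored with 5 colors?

Yes

The chromatic number is 5. B, C, D, G, I form a clique, so at least 5 colors are needed.
A valid assignment using 5 colors: A=green, B=blue, C=red, D=green, E=blue, F=yellow, G=purple, H=purple, I=yellow.
That is already a proper 5-coloring.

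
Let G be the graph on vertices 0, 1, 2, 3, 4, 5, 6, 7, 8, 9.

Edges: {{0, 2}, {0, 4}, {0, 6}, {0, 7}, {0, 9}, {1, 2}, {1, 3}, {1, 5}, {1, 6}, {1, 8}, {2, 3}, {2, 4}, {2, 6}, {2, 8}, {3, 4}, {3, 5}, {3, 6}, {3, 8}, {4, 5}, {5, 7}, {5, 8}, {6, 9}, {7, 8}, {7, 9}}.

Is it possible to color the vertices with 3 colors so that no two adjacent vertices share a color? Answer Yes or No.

No

1, 3, 5, 8 form a clique, so at least 4 colors are needed.
So 3 colors are not enough.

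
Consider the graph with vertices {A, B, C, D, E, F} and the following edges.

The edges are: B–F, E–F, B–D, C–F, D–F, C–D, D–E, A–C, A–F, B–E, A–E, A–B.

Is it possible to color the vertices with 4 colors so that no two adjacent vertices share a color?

Yes

The chromatic number is 4. B, D, E, F form a clique, so at least 4 colors are needed.
One proper 4-coloring: A=blue, B=green, C=green, D=blue, E=yellow, F=red.
That is already a proper 4-coloring.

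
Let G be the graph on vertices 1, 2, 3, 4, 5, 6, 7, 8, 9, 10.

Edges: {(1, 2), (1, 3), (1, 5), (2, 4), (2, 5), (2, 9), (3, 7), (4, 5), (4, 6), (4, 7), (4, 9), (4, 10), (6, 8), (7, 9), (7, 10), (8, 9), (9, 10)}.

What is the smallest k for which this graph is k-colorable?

4

4, 7, 9, 10 are mutually adjacent (a clique of size 4), so at least 4 colors are needed.
4 colors suffice: 1=a, 2=c, 3=b, 4=a, 5=b, 6=b, 7=c, 8=a, 9=b, 10=d. Each edge has distinct colors on its endpoints.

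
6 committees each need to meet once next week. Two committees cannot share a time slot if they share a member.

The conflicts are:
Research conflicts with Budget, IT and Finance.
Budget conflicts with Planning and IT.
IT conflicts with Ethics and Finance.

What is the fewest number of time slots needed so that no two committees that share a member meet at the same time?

3

Research, Budget, IT pairwise conflict, so at least 3 time slots are needed.
3 time slots suffice: time slot 1 → {Planning, IT}; time slot 2 → {Budget, Ethics, Finance}; time slot 3 → {Research}. Each listed conflict is separated.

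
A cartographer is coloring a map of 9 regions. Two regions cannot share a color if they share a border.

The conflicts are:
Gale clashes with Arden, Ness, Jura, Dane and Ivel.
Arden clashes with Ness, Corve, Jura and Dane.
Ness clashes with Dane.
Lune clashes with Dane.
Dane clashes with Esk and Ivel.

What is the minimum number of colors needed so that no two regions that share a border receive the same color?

4

Gale, Arden, Ness, Dane are mutually in conflict, so at least 4 colors are needed.
4 colors suffice: color 1 → {Corve, Jura, Dane}; color 2 → {Arden, Lune, Esk, Ivel}; color 3 → {Gale}; color 4 → {Ness}. No two conflicting regions share a color.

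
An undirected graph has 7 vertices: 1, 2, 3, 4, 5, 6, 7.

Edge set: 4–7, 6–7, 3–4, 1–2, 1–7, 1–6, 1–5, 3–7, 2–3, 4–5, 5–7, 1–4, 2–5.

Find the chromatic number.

4

1, 4, 5, 7 are mutually adjacent (a clique of size 4), so at least 4 colors are needed.
4 colors suffice: color a → {1, 3}; color b → {2, 7}; color c → {4, 6}; color d → {5}. No two adjacent vertices share a color.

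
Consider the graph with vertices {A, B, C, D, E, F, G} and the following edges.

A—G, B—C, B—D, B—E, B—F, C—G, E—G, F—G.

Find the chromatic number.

E and G are adjacent, so at least 2 colors are needed.
2 colors suffice: color 1 → {B, G}; color 2 → {A, C, D, E, F}. No two adjacent vertices share a color.

2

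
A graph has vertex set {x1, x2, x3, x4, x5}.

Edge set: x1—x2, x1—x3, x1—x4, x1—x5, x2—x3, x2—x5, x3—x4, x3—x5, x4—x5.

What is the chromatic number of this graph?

4

x1, x2, x3, x5 are mutually adjacent (a clique of size 4), so at least 4 colors are needed.
A valid assignment using 4 colors: x1=red, x2=yellow, x3=green, x4=yellow, x5=blue. No two adjacent vertices share a color.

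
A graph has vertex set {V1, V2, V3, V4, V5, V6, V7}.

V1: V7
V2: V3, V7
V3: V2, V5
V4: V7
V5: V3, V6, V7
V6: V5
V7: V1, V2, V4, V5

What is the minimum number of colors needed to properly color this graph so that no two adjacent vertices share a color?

2

V5 and V7 are adjacent, so at least 2 colors are needed.
One proper 2-coloring: V1=B, V2=B, V3=R, V4=B, V5=B, V6=R, V7=R. Each edge has distinct colors on its endpoints.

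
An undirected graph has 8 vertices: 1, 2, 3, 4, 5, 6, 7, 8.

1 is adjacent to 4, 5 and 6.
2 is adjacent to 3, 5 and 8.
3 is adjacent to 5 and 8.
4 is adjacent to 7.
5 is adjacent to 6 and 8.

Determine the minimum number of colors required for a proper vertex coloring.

4

2, 3, 5, 8 are mutually adjacent (a clique of size 4), so at least 4 colors are needed.
4 colors suffice: color a → {4, 5}; color b → {1, 2, 7}; color c → {3, 6}; color d → {8}. Every edge joins two different colors.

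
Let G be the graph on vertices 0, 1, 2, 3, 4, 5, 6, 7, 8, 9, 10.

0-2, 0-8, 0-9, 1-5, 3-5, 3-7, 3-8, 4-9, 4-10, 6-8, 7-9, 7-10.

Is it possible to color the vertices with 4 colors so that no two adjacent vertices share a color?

Yes

The chromatic number is 3. The cycle 0-8-3-7-9-0 has odd length 5, so it cannot be 2-colored; at least 3 colors are needed.
3 colors suffice: color red → {2, 5, 8, 9, 10}; color blue → {0, 1, 4, 6, 7}; color green → {3}.
Since 4 ≥ 3, a proper 4-coloring certainly exists.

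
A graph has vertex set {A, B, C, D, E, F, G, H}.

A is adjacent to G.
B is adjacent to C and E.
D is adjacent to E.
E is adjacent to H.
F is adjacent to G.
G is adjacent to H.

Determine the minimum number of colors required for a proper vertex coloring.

B and C are adjacent, so at least 2 colors are needed.
2 colors suffice: color red → {C, E, G}; color blue → {A, B, D, F, H}. Each edge has distinct colors on its endpoints.

2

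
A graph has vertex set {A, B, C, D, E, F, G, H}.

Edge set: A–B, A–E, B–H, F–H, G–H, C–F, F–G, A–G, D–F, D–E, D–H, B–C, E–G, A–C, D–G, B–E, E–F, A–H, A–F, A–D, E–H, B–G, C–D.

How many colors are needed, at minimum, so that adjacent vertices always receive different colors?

A, D, E, F, G, H form a clique, so at least 6 colors are needed.
6 colors suffice: color 1 → {A}; color 2 → {C, H}; color 3 → {B, F}; color 4 → {D}; color 5 → {E}; color 6 → {G}. No two adjacent vertices share a color.

6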